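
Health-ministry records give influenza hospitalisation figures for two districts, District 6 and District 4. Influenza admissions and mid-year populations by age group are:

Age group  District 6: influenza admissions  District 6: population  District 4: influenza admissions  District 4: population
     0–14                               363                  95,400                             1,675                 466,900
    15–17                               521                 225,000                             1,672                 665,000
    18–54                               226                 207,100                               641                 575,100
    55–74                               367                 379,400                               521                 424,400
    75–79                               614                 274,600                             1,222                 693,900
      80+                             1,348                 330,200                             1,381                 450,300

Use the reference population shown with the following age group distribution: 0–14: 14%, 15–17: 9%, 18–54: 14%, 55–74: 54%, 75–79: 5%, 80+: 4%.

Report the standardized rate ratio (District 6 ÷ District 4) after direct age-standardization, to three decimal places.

0.962

Age-specific rates per 100,000 for District 6: 380.50, 231.56, 109.13, 96.73, 223.60, 408.24.
For District 4: 358.75, 251.43, 111.46, 122.76, 176.11, 306.68.
Standard weights: 0.14, 0.09, 0.14, 0.54, 0.05, 0.04.
District 6: 0.1400×380.50 + 0.0900×231.56 + 0.1400×109.13 + 0.5400×96.73 + 0.0500×223.60 + 0.0400×408.24 = 169.1326 per 100,000.
District 4: 0.1400×358.75 + 0.0900×251.43 + 0.1400×111.46 + 0.5400×122.76 + 0.0500×176.11 + 0.0400×306.68 = 175.8216 per 100,000.
Ratio = 169.1326 ÷ 175.8216 = 0.96196.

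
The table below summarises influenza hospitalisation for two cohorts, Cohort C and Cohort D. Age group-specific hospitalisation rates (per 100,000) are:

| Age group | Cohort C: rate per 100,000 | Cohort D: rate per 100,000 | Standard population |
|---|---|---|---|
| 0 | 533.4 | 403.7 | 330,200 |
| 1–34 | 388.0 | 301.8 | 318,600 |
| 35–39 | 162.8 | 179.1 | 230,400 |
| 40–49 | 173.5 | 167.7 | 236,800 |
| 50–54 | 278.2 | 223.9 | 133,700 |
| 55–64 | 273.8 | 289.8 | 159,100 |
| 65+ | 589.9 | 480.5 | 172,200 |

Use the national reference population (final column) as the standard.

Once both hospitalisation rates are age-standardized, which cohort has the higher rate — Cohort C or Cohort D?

Standard total = 1,581,000; weights = 0.2089, 0.2015, 0.1457, 0.1498, 0.0846, 0.1006, 0.1089.
Cohort C: 0.2089×533.4 + 0.2015×388.0 + 0.1457×162.8 + 0.1498×173.5 + 0.0846×278.2 + 0.1006×273.8 + 0.1089×589.9 = 354.6345 per 100,000.
Cohort D: 0.2089×403.7 + 0.2015×301.8 + 0.1457×179.1 + 0.1498×167.7 + 0.0846×223.9 + 0.1006×289.8 + 0.1089×480.5 = 296.7843 per 100,000.

Cohort C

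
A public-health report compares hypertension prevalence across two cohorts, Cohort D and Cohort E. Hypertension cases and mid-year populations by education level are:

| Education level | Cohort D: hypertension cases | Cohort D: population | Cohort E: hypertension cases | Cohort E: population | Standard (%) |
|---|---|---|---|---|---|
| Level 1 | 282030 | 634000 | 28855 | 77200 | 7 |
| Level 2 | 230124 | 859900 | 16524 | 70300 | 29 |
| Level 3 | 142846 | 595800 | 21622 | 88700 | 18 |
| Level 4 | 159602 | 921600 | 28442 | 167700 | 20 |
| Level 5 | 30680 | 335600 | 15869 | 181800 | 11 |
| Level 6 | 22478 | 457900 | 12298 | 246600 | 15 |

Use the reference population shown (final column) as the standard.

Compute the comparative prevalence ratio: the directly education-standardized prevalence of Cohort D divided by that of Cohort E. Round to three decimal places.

Education-specific rates per 1000 for Cohort D: 444.842, 267.617, 239.755, 173.179, 91.418, 49.089.
For Cohort E: 373.769, 235.050, 243.766, 169.600, 87.288, 49.870.
Standard weights: 0.07, 0.29, 0.18, 0.20, 0.11, 0.15.
Cohort D: 0.0700×444.842 + 0.2900×267.617 + 0.1800×239.755 + 0.2000×173.179 + 0.1100×91.418 + 0.1500×49.089 = 203.9591 per 1000.
Cohort E: 0.0700×373.769 + 0.2900×235.050 + 0.1800×243.766 + 0.2000×169.600 + 0.1100×87.288 + 0.1500×49.870 = 189.2084 per 1000.
Ratio = 203.9591 ÷ 189.2084 = 1.07796.

1.078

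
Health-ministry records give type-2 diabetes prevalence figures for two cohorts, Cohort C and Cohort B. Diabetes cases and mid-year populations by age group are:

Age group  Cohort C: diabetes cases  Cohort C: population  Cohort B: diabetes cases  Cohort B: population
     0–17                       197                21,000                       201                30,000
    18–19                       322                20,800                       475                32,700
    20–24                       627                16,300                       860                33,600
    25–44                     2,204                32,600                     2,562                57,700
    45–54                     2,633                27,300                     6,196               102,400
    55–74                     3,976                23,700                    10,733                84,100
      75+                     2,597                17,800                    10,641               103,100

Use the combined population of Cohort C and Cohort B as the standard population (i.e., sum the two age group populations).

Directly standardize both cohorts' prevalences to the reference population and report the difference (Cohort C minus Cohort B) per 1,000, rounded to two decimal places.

Age-specific rates per 1,000 for Cohort C: 9.381, 15.481, 38.466, 67.607, 96.447, 167.764, 145.899.
For Cohort B: 6.700, 14.526, 25.595, 44.402, 60.508, 127.622, 103.210.
Combined standard total = 603,100; weights = 0.0846, 0.0887, 0.0827, 0.1497, 0.2151, 0.1787, 0.2005.
Cohort C: 0.0846×9.381 + 0.0887×15.481 + 0.0827×38.466 + 0.1497×67.607 + 0.2151×96.447 + 0.1787×167.764 + 0.2005×145.899 = 95.4474 per 1,000.
Cohort B: 0.0846×6.700 + 0.0887×14.526 + 0.0827×25.595 + 0.1497×44.402 + 0.2151×60.508 + 0.1787×127.622 + 0.2005×103.210 = 67.1351 per 1,000.
Difference = 95.4474 − 67.1351 = 28.3123.

28.31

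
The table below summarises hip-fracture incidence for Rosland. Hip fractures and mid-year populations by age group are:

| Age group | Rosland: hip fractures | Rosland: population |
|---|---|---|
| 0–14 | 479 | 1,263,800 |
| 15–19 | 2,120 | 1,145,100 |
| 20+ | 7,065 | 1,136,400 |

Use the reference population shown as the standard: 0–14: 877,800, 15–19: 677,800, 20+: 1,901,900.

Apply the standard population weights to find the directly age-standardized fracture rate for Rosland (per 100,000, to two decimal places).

Age-specific rates per 100,000 for Rosland: 37.90, 185.14, 621.70.
Standard total = 3,457,500; weights = 0.2539, 0.1960, 0.5501.
Standardized rate: 0.2539×37.90 + 0.1960×185.14 + 0.5501×621.70 = 387.9008 per 100,000.

387.90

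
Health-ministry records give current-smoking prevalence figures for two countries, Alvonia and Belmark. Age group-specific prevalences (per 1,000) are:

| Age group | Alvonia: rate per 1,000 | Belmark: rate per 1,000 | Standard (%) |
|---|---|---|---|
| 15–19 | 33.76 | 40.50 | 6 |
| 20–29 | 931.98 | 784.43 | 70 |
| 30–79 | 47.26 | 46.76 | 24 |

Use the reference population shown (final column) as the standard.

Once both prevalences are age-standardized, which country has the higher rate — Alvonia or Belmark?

Standard weights: 0.06, 0.70, 0.24.
Alvonia: 0.0600×33.76 + 0.7000×931.98 + 0.2400×47.26 = 665.7540 per 1,000.
Belmark: 0.0600×40.50 + 0.7000×784.43 + 0.2400×46.76 = 562.7534 per 1,000.

Alvonia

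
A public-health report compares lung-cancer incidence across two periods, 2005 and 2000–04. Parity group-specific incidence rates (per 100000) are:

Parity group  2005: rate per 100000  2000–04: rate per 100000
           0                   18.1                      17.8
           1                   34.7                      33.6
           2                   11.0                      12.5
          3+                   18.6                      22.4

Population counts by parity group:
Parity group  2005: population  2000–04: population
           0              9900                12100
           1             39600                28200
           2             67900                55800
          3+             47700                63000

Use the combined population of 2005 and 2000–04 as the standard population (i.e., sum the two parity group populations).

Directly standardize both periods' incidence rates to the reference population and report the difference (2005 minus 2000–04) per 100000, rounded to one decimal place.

-1.6

Combined standard total = 324200; weights = 0.0679, 0.2091, 0.3816, 0.3415.
2005: 0.0679×18.1 + 0.2091×34.7 + 0.3816×11.0 + 0.3415×18.6 = 19.0333 per 100000.
2000–04: 0.0679×17.8 + 0.2091×33.6 + 0.3816×12.5 + 0.3415×22.4 = 20.6527 per 100000.
Difference = 19.0333 − 20.6527 = -1.6195.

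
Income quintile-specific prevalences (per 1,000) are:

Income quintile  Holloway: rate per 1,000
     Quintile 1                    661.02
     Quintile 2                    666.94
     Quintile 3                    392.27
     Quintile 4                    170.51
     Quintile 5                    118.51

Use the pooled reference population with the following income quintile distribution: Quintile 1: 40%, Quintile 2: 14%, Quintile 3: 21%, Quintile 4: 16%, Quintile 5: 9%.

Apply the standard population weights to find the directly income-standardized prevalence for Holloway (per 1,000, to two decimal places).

Standard weights: 0.40, 0.14, 0.21, 0.16, 0.09.
Standardized rate: 0.4000×661.02 + 0.1400×666.94 + 0.2100×392.27 + 0.1600×170.51 + 0.0900×118.51 = 478.1038 per 1,000.

478.10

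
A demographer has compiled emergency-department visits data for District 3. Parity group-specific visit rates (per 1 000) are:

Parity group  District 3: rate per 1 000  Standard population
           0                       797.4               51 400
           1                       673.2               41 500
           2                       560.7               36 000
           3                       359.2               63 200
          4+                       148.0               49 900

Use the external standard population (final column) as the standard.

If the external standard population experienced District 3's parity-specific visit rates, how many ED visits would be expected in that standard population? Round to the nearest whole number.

119196

Expected ED visits = Σ (standard pop × parity-specific rate ÷ 1 000)
= 51 400×797.4/1 000 + 41 500×673.2/1 000 + 36 000×560.7/1 000 + 63 200×359.2/1 000 + 49 900×148.0/1 000
= 40986.36 + 27937.80 + 20185.20 + 22701.44 + 7385.20 = 119196.00.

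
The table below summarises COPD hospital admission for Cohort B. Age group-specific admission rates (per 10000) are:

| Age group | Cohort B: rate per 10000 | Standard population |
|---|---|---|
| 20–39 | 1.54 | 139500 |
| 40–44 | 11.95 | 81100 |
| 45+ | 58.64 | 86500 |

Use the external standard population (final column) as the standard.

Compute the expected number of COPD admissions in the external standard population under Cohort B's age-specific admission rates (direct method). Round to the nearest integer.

626

Expected COPD admissions = Σ (standard pop × age-specific rate ÷ 10000)
= 139500×1.54/10000 + 81100×11.95/10000 + 86500×58.64/10000
= 21.48 + 96.91 + 507.24 = 625.63.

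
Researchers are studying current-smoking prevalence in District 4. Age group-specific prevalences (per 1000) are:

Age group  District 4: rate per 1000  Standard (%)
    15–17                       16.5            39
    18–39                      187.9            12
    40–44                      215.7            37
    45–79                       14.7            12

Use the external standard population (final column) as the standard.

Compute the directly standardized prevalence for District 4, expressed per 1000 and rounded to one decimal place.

Standard weights: 0.39, 0.12, 0.37, 0.12.
Standardized rate: 0.3900×16.5 + 0.1200×187.9 + 0.3700×215.7 + 0.1200×14.7 = 110.5560 per 1000.

110.6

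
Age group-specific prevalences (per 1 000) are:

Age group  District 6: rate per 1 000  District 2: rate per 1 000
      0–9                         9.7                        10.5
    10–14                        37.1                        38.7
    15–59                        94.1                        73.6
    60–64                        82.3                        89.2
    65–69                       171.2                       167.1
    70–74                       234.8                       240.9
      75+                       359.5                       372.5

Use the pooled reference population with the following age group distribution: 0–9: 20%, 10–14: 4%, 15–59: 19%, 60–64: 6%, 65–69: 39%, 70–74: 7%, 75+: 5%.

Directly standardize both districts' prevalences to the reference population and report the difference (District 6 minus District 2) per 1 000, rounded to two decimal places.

3.78

Standard weights: 0.20, 0.04, 0.19, 0.06, 0.39, 0.07, 0.05.
District 6: 0.2000×9.7 + 0.0400×37.1 + 0.1900×94.1 + 0.0600×82.3 + 0.3900×171.2 + 0.0700×234.8 + 0.0500×359.5 = 127.4200 per 1 000.
District 2: 0.2000×10.5 + 0.0400×38.7 + 0.1900×73.6 + 0.0600×89.2 + 0.3900×167.1 + 0.0700×240.9 + 0.0500×372.5 = 123.6410 per 1 000.
Difference = 127.4200 − 123.6410 = 3.7790.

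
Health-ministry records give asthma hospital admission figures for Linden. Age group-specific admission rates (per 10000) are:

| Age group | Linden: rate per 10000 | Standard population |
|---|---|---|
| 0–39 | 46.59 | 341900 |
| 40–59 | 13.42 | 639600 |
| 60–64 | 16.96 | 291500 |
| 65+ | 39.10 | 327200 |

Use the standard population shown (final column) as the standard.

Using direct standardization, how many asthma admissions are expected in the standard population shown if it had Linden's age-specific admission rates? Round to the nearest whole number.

4225

Expected asthma admissions = Σ (standard pop × age-specific rate ÷ 10000)
= 341900×46.59/10000 + 639600×13.42/10000 + 291500×16.96/10000 + 327200×39.10/10000
= 1592.91 + 858.34 + 494.38 + 1279.35 = 4224.99.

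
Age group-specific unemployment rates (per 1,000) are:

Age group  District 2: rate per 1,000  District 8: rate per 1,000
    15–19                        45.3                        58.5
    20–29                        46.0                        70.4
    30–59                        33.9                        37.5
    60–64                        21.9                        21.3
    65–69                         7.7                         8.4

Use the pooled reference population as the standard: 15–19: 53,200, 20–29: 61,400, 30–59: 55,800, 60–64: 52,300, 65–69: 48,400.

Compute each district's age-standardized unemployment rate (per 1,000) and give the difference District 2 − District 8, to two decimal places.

Standard total = 271,100; weights = 0.1962, 0.2265, 0.2058, 0.1929, 0.1785.
District 2: 0.1962×45.3 + 0.2265×46.0 + 0.2058×33.9 + 0.1929×21.9 + 0.1785×7.7 = 31.8850 per 1,000.
District 8: 0.1962×58.5 + 0.2265×70.4 + 0.2058×37.5 + 0.1929×21.3 + 0.1785×8.4 = 40.7518 per 1,000.
Difference = 31.8850 − 40.7518 = -8.8668.

-8.87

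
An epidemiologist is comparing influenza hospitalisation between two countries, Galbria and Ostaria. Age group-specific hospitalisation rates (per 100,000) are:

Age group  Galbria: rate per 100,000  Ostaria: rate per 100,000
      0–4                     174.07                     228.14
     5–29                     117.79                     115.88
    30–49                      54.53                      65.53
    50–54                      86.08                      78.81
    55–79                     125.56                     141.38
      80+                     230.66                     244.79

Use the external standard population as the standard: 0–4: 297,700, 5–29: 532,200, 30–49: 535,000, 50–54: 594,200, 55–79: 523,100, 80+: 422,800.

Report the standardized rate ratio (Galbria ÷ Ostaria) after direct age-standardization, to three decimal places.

Standard total = 2,905,000; weights = 0.1025, 0.1832, 0.1842, 0.2045, 0.1801, 0.1455.
Galbria: 0.1025×174.07 + 0.1832×117.79 + 0.1842×54.53 + 0.2045×86.08 + 0.1801×125.56 + 0.1455×230.66 = 123.2476 per 100,000.
Ostaria: 0.1025×228.14 + 0.1832×115.88 + 0.1842×65.53 + 0.2045×78.81 + 0.1801×141.38 + 0.1455×244.79 = 133.8827 per 100,000.
Ratio = 123.2476 ÷ 133.8827 = 0.92056.

0.921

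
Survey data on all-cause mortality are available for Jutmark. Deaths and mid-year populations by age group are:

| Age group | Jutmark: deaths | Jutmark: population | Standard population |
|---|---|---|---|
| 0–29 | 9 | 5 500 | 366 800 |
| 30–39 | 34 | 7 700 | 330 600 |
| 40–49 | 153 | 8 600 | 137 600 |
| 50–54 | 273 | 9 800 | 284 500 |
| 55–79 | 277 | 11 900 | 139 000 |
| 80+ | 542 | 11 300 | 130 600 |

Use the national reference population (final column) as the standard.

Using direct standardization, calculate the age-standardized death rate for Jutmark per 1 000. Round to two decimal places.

15.79

Age-specific rates per 1 000 for Jutmark: 1.636, 4.416, 17.791, 27.857, 23.277, 47.965.
Standard total = 1 389 100; weights = 0.2641, 0.2380, 0.0991, 0.2048, 0.1001, 0.0940.
Standardized rate: 0.2641×1.636 + 0.2380×4.416 + 0.0991×17.791 + 0.2048×27.857 + 0.1001×23.277 + 0.0940×47.965 = 15.7894 per 1 000.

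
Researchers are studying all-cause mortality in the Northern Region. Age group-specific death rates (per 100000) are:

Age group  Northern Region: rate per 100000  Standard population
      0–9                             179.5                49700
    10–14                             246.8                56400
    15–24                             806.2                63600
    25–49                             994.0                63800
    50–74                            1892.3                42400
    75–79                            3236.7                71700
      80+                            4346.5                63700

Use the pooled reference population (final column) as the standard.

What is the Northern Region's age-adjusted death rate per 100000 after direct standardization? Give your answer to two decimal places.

1766.86

Standard total = 411300; weights = 0.1208, 0.1371, 0.1546, 0.1551, 0.1031, 0.1743, 0.1549.
Standardized rate: 0.1208×179.5 + 0.1371×246.8 + 0.1546×806.2 + 0.1551×994.0 + 0.1031×1892.3 + 0.1743×3236.7 + 0.1549×4346.5 = 1766.8591 per 100000.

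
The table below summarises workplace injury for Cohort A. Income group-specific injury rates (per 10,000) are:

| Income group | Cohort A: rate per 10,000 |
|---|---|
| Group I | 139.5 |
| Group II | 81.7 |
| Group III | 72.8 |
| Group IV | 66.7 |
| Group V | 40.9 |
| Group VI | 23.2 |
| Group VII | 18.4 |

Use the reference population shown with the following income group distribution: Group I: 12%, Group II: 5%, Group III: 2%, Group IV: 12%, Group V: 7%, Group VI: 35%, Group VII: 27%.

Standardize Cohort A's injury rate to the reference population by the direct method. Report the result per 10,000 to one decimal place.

46.2

Standard weights: 0.12, 0.05, 0.02, 0.12, 0.07, 0.35, 0.27.
Standardized rate: 0.1200×139.5 + 0.0500×81.7 + 0.0200×72.8 + 0.1200×66.7 + 0.0700×40.9 + 0.3500×23.2 + 0.2700×18.4 = 46.2360 per 10,000.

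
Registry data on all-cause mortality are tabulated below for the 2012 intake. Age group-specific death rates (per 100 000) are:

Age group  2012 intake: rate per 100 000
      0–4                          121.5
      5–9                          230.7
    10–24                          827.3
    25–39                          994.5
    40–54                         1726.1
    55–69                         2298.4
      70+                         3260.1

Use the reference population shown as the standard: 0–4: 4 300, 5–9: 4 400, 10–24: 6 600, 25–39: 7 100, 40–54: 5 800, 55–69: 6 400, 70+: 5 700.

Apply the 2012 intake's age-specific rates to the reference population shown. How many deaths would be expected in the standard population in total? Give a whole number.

574

Expected deaths = Σ (standard pop × age-specific rate ÷ 100 000)
= 4 300×121.5/100 000 + 4 400×230.7/100 000 + 6 600×827.3/100 000 + 7 100×994.5/100 000 + 5 800×1726.1/100 000 + 6 400×2298.4/100 000 + 5 700×3260.1/100 000
= 5.22 + 10.15 + 54.60 + 70.61 + 100.11 + 147.10 + 185.83 = 573.62.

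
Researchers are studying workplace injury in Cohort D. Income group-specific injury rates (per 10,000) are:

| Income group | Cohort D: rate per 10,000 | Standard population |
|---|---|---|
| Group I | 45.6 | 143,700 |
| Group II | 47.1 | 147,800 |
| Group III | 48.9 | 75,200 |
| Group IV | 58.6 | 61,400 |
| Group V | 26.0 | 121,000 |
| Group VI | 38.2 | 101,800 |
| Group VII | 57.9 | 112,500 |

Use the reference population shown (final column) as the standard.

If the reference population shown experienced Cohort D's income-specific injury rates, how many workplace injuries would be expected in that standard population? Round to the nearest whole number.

3434

Expected workplace injuries = Σ (standard pop × income-specific rate ÷ 10,000)
= 143,700×45.6/10,000 + 147,800×47.1/10,000 + 75,200×48.9/10,000 + 61,400×58.6/10,000 + 121,000×26.0/10,000 + 101,800×38.2/10,000 + 112,500×57.9/10,000
= 655.27 + 696.14 + 367.73 + 359.80 + 314.60 + 388.88 + 651.38 = 3433.79.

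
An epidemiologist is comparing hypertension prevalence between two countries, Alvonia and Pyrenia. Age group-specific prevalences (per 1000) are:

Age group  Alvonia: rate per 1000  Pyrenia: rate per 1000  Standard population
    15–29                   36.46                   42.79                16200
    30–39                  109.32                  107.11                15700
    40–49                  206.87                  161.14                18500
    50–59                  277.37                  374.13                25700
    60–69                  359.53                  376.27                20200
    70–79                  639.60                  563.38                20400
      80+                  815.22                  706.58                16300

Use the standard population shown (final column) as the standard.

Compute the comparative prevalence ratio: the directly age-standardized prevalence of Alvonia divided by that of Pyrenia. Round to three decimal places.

1.028

Standard total = 133000; weights = 0.1218, 0.1180, 0.1391, 0.1932, 0.1519, 0.1534, 0.1226.
Alvonia: 0.1218×36.46 + 0.1180×109.32 + 0.1391×206.87 + 0.1932×277.37 + 0.1519×359.53 + 0.1534×639.60 + 0.1226×815.22 = 352.3377 per 1000.
Pyrenia: 0.1218×42.79 + 0.1180×107.11 + 0.1391×161.14 + 0.1932×374.13 + 0.1519×376.27 + 0.1534×563.38 + 0.1226×706.58 = 342.7212 per 1000.
Ratio = 352.3377 ÷ 342.7212 = 1.02806.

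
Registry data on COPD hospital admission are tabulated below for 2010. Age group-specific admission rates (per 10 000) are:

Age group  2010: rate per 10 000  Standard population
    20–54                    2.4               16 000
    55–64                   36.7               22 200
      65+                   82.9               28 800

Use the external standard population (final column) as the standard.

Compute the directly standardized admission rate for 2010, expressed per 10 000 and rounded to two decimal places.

48.37

Standard total = 67 000; weights = 0.2388, 0.3313, 0.4299.
Standardized rate: 0.2388×2.4 + 0.3313×36.7 + 0.4299×82.9 = 48.3681 per 10 000.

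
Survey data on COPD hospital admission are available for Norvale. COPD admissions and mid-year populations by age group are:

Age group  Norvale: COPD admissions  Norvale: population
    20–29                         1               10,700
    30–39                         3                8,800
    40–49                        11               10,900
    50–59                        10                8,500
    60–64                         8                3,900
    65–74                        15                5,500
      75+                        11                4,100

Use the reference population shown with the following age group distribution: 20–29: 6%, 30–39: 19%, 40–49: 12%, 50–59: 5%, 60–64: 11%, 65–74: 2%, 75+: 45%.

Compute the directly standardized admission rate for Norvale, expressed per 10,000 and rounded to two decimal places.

Age-specific rates per 10,000 for Norvale: 0.93, 3.41, 10.09, 11.76, 20.51, 27.27, 26.83.
Standard weights: 0.06, 0.19, 0.12, 0.05, 0.11, 0.02, 0.45.
Standardized rate: 0.0600×0.93 + 0.1900×3.41 + 0.1200×10.09 + 0.0500×11.76 + 0.1100×20.51 + 0.0200×27.27 + 0.4500×26.83 = 17.3781 per 10,000.

17.38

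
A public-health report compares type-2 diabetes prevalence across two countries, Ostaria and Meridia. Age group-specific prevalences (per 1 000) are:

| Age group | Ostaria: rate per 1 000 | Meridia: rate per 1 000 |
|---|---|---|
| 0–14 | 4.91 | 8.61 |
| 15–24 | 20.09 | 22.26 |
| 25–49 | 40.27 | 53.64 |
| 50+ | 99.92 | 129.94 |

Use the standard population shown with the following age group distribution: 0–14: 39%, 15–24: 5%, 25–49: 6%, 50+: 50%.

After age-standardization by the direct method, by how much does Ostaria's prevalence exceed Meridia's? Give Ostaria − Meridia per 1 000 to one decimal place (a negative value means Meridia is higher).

-17.4

Standard weights: 0.39, 0.05, 0.06, 0.50.
Ostaria: 0.3900×4.91 + 0.0500×20.09 + 0.0600×40.27 + 0.5000×99.92 = 55.2956 per 1 000.
Meridia: 0.3900×8.61 + 0.0500×22.26 + 0.0600×53.64 + 0.5000×129.94 = 72.6593 per 1 000.
Difference = 55.2956 − 72.6593 = -17.3637.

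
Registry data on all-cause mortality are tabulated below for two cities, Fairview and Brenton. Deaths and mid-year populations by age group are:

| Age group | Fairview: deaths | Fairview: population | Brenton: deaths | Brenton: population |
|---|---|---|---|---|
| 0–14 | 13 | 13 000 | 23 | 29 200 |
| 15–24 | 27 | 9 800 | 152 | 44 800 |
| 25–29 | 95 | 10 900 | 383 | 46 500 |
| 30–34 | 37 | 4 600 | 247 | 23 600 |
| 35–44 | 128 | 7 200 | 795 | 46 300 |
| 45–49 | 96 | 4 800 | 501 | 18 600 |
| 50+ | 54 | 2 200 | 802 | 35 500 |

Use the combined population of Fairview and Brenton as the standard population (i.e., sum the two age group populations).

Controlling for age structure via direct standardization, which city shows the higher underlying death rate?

Brenton

Age-specific rates per 1 000 for Fairview: 1.000, 2.755, 8.716, 8.043, 17.778, 20.000, 24.545.
For Brenton: 0.788, 3.393, 8.237, 10.466, 17.171, 26.935, 22.592.
Combined standard total = 297 000; weights = 0.1421, 0.1838, 0.1933, 0.0949, 0.1801, 0.0788, 0.1269.
Fairview: 0.1421×1.000 + 0.1838×2.755 + 0.1933×8.716 + 0.0949×8.043 + 0.1801×17.778 + 0.0788×20.000 + 0.1269×24.545 = 10.9906 per 1 000.
Brenton: 0.1421×0.788 + 0.1838×3.393 + 0.1933×8.237 + 0.0949×10.466 + 0.1801×17.171 + 0.0788×26.935 + 0.1269×22.592 = 11.4041 per 1 000.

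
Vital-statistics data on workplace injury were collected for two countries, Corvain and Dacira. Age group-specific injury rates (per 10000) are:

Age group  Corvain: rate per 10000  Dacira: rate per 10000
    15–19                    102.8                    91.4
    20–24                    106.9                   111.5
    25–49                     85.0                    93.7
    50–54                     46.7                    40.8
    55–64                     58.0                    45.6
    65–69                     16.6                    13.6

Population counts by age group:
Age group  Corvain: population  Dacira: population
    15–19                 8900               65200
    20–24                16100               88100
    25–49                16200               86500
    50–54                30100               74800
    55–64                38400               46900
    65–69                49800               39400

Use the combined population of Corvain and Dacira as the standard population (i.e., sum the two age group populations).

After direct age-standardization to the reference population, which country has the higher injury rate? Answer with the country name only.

Corvain

Combined standard total = 560400; weights = 0.1322, 0.1859, 0.1833, 0.1872, 0.1522, 0.1592.
Corvain: 0.1322×102.8 + 0.1859×106.9 + 0.1833×85.0 + 0.1872×46.7 + 0.1522×58.0 + 0.1592×16.6 = 69.2593 per 10000.
Dacira: 0.1322×91.4 + 0.1859×111.5 + 0.1833×93.7 + 0.1872×40.8 + 0.1522×45.6 + 0.1592×13.6 = 66.7322 per 10000.
The crude rates (53.12 vs 73.87) would put Dacira higher, but that reflects its age composition; once standardized to a common age structure, Corvain has the higher underlying rate.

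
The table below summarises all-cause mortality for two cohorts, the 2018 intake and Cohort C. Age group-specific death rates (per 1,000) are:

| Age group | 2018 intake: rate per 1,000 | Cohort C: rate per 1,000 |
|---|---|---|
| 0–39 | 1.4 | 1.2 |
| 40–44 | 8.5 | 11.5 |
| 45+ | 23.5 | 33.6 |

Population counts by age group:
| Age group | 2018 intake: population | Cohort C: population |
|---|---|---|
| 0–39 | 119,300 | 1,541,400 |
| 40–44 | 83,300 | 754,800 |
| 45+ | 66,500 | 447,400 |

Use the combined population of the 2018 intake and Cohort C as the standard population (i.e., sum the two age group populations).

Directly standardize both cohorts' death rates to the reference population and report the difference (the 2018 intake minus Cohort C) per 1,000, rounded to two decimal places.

Combined standard total = 3,012,700; weights = 0.5512, 0.2782, 0.1706.
The 2018 intake: 0.5512×1.4 + 0.2782×8.5 + 0.1706×23.5 = 7.1449 per 1,000.
Cohort C: 0.5512×1.2 + 0.2782×11.5 + 0.1706×33.6 = 9.5921 per 1,000.
Difference = 7.1449 − 9.5921 = -2.4472.

-2.45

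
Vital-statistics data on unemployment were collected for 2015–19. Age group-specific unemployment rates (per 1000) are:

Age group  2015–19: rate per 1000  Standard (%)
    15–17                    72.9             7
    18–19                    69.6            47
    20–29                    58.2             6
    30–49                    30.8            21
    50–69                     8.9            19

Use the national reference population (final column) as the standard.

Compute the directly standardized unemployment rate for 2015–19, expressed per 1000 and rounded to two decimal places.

49.47

Standard weights: 0.07, 0.47, 0.06, 0.21, 0.19.
Standardized rate: 0.0700×72.9 + 0.4700×69.6 + 0.0600×58.2 + 0.2100×30.8 + 0.1900×8.9 = 49.4660 per 1000.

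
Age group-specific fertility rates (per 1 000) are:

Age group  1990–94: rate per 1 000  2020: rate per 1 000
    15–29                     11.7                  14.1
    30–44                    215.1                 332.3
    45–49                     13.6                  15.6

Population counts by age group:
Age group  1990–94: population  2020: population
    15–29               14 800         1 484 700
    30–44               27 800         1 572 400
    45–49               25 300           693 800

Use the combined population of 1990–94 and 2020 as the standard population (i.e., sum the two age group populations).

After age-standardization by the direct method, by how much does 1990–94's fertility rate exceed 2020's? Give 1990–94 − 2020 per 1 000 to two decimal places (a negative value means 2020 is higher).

Combined standard total = 3 818 800; weights = 0.3927, 0.4190, 0.1883.
1990–94: 0.3927×11.7 + 0.4190×215.1 + 0.1883×13.6 = 97.2889 per 1 000.
2020: 0.3927×14.1 + 0.4190×332.3 + 0.1883×15.6 = 147.7185 per 1 000.
Difference = 97.2889 − 147.7185 = -50.4296.

-50.43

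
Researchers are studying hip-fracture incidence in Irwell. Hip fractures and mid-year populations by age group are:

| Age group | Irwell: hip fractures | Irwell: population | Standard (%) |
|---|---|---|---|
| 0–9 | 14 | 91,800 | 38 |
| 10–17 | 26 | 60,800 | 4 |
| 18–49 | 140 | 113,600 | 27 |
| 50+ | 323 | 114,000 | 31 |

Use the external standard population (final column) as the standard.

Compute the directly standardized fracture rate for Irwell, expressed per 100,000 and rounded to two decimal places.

Age-specific rates per 100,000 for Irwell: 15.25, 42.76, 123.24, 283.33.
Standard weights: 0.38, 0.04, 0.27, 0.31.
Standardized rate: 0.3800×15.25 + 0.0400×42.76 + 0.2700×123.24 + 0.3100×283.33 = 128.6137 per 100,000.

128.61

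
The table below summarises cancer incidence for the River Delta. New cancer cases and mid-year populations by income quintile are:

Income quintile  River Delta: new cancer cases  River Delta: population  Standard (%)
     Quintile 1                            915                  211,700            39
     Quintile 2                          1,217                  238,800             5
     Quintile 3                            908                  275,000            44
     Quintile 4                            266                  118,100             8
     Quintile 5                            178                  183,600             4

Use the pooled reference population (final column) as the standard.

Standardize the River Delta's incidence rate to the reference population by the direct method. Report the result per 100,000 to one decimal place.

361.2

Income-specific rates per 100,000 for the River Delta: 432.22, 509.63, 330.18, 225.23, 96.95.
Standard weights: 0.39, 0.05, 0.44, 0.08, 0.04.
Standardized rate: 0.3900×432.22 + 0.0500×509.63 + 0.4400×330.18 + 0.0800×225.23 + 0.0400×96.95 = 361.2222 per 100,000.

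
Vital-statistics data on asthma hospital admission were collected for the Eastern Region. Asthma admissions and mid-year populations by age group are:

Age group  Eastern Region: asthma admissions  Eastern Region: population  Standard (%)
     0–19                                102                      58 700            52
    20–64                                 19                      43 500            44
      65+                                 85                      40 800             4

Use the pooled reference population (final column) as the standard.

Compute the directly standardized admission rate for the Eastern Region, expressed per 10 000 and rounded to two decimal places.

Age-specific rates per 10 000 for the Eastern Region: 17.38, 4.37, 20.83.
Standard weights: 0.52, 0.44, 0.04.
Standardized rate: 0.5200×17.38 + 0.4400×4.37 + 0.0400×20.83 = 11.7909 per 10 000.

11.79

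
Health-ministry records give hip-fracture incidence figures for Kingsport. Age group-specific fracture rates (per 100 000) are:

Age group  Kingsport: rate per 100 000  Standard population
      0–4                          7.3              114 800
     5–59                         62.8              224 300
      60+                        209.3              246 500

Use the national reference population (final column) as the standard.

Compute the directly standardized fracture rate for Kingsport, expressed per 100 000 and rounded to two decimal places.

Standard total = 585 600; weights = 0.1960, 0.3830, 0.4209.
Standardized rate: 0.1960×7.3 + 0.3830×62.8 + 0.4209×209.3 = 113.5870 per 100 000.

113.59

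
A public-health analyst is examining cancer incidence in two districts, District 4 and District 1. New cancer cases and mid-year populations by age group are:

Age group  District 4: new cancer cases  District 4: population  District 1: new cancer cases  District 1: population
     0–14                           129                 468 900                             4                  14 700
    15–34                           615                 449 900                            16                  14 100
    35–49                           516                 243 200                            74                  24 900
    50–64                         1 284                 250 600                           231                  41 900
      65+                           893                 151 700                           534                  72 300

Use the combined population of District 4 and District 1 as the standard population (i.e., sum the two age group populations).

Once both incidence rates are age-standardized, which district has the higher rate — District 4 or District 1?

District 1

Age-specific rates per 100 000 for District 4: 27.51, 136.70, 212.17, 512.37, 588.66.
For District 1: 27.21, 113.48, 297.19, 551.31, 738.59.
Combined standard total = 1 732 200; weights = 0.2792, 0.2679, 0.1548, 0.1689, 0.1293.
District 4: 0.2792×27.51 + 0.2679×136.70 + 0.1548×212.17 + 0.1689×512.37 + 0.1293×588.66 = 239.7780 per 100 000.
District 1: 0.2792×27.21 + 0.2679×113.48 + 0.1548×297.19 + 0.1689×551.31 + 0.1293×738.59 = 272.5961 per 100 000.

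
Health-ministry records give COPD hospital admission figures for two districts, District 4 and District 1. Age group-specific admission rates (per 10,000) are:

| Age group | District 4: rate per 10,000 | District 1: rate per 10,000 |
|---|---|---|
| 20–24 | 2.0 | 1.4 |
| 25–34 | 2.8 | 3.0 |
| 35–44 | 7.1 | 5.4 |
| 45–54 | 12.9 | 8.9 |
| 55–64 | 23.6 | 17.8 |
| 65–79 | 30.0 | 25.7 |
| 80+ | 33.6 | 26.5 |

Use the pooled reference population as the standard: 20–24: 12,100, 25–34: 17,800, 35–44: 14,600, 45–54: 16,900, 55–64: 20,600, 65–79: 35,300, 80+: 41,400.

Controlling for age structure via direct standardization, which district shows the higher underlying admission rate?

District 4

Standard total = 158,700; weights = 0.0762, 0.1122, 0.0920, 0.1065, 0.1298, 0.2224, 0.2609.
District 4: 0.0762×2.0 + 0.1122×2.8 + 0.0920×7.1 + 0.1065×12.9 + 0.1298×23.6 + 0.2224×30.0 + 0.2609×33.6 = 20.9950 per 10,000.
District 1: 0.0762×1.4 + 0.1122×3.0 + 0.0920×5.4 + 0.1065×8.9 + 0.1298×17.8 + 0.2224×25.7 + 0.2609×26.5 = 16.8279 per 10,000.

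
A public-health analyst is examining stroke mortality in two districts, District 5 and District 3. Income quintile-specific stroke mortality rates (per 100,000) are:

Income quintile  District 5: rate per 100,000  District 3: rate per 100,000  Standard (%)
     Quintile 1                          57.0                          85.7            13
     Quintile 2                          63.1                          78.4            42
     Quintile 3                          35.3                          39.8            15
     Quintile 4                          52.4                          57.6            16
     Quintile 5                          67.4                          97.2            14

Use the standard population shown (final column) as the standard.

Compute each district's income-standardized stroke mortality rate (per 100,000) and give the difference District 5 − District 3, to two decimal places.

Standard weights: 0.13, 0.42, 0.15, 0.16, 0.14.
District 5: 0.1300×57.0 + 0.4200×63.1 + 0.1500×35.3 + 0.1600×52.4 + 0.1400×67.4 = 57.0270 per 100,000.
District 3: 0.1300×85.7 + 0.4200×78.4 + 0.1500×39.8 + 0.1600×57.6 + 0.1400×97.2 = 72.8630 per 100,000.
Difference = 57.0270 − 72.8630 = -15.8360.

-15.84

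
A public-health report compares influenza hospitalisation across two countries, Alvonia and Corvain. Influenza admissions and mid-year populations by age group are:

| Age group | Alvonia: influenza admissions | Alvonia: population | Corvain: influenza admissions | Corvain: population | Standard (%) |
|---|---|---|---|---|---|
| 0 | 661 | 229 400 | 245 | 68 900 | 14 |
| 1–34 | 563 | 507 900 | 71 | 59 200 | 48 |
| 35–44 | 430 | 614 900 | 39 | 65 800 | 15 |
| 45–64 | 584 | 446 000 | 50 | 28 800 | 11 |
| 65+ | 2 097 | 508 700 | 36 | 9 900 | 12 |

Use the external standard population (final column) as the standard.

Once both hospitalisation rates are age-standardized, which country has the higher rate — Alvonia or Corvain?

Corvain

Age-specific rates per 100 000 for Alvonia: 288.14, 110.85, 69.93, 130.94, 412.23.
For Corvain: 355.59, 119.93, 59.27, 173.61, 363.64.
Standard weights: 0.14, 0.48, 0.15, 0.11, 0.12.
Alvonia: 0.1400×288.14 + 0.4800×110.85 + 0.1500×69.93 + 0.1100×130.94 + 0.1200×412.23 = 167.9077 per 100 000.
Corvain: 0.1400×355.59 + 0.4800×119.93 + 0.1500×59.27 + 0.1100×173.61 + 0.1200×363.64 = 178.9740 per 100 000.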